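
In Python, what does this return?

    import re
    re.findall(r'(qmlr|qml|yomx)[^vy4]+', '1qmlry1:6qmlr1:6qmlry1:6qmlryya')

['qml', 'qmlr', 'qml']

Branches in `(...|...)` are attempted left-to-right; the first branch that allows the whole pattern to succeed is taken.
`findall` collects group 1 from each match (3 total).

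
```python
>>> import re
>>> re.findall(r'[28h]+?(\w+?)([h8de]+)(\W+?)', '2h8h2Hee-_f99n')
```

Pattern: one or more of one of [28h] (lazy); then one or more of a word character (lazy) (captured); then one or more of one of [h8de] (captured); then one or more of a non-word character (lazy) (captured).
Multiple groups make `findall` return tuples — one 3-tuple for the one match.

[('h8h2H', 'ee', '-')]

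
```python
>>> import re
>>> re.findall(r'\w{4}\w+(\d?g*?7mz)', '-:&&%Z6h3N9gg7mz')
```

The pattern matches exactly 4 of a word character, then one or more of a word character; then optionally a digit, then zero or more of the literal 'g' (lazy), then the literal '7mz' (captured).
`findall` collects group 1 from the one match (1 total).

['7mz']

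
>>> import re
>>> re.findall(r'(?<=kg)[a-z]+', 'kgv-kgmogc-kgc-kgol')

The `(?=…)`/`(?<=…)` assertion just peeks at neighbouring text; it doesn't advance the match position.
Scanning left to right: at [2:3] → 'v'; at [6:10] → 'mogc'; at [13:14] → 'c'; at [17:19] → 'ol'.
`findall` yields the raw match text (4 of them) because the pattern has no groups.

['v', 'mogc', 'c', 'ol']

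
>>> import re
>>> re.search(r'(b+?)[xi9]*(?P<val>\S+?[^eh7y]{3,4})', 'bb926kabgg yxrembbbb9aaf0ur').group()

'bb926k'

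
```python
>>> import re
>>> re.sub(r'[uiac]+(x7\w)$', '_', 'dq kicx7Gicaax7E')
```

Each match is replaced by '_'.

'dq kicx7G_'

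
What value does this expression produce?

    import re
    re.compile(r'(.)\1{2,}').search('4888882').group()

'88888'

`\1` is not a pattern — it's the concrete string captured by group 1, re-applied verbatim.
`search` walks the string left to right and returns the first match it finds.
The match spans [1:6] → '88888'.
Captured: group 1 = '8'.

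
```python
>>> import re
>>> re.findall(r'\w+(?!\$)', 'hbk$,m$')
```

['hb']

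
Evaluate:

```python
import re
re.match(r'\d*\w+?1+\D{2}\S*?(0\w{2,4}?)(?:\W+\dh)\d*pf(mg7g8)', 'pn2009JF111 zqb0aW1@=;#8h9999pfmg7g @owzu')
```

None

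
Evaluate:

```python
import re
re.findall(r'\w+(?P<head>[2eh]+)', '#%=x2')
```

`findall` collects group 1 from the one match (1 total).

['2']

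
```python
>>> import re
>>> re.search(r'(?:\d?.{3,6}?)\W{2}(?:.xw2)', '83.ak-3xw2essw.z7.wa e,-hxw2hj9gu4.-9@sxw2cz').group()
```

The pattern matches optionally a digit, then 3 to 6 of any character (lazy) (non-capturing group); then exactly 2 of a non-word character; then any character, then the literal 'xw2' (non-capturing group).
`re.search` tries every starting position until one works.
The match spans [16:28] → '7.wa e,-hxw2'.

'7.wa e,-hxw2'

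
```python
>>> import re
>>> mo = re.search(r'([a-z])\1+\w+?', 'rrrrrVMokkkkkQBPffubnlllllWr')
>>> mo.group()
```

'rrrrrV'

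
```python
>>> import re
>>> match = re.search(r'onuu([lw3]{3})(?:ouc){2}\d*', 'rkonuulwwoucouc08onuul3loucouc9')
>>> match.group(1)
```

'lww'

The match spans [2:17] → 'onuulwwoucouc08'.
Captured: group 1 = 'lww'.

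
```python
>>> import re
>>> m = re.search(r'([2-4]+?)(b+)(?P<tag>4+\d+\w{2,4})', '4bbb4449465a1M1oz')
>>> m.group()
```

'4bbb4449465a1M1'

The match spans [0:15] → '4bbb4449465a1M1'.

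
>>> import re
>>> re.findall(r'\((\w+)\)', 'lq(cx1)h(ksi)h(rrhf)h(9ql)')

['cx1', 'ksi', 'rrhf', '9ql']

Scanning left to right: at [2:7] match '(cx1)', group 1 = 'cx1'; at [8:13] match '(ksi)', group 1 = 'ksi'; at [14:20] match '(rrhf)', group 1 = 'rrhf'; at [21:26] match '(9ql)', group 1 = '9ql'.
Because there's exactly one group, `findall` drops the full match and keeps group 1 from each hit.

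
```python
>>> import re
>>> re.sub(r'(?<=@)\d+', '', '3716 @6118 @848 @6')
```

'3716 @ @ @'

The lookaround is zero-width — it requires the adjacent text to match without consuming it, so the asserted text isn't part of the match.
Each match is replaced by ''.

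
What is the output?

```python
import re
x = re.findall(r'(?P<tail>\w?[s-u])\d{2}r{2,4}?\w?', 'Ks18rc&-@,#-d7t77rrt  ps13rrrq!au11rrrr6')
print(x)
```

['7t', 'ps', 'au']

This matches optionally a word character, then a character in [s-u] (captured as 'tail'); then exactly 2 of a digit, then 2 to 4 of the literal 'r' (lazy), then optionally a word character.
`findall` collects group 1 from each match (3 total).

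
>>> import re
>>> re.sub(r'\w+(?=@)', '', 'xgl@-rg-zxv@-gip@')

'@-rg-@-@'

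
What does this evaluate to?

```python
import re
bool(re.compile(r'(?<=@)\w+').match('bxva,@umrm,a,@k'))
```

False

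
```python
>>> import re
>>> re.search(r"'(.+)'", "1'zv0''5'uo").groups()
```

The match spans [1:9] → "'zv0''5'".
Captured: group 1 = "zv0''5".

("zv0''5",)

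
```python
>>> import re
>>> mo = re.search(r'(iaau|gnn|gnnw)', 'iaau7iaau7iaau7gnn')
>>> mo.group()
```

'iaau'

`re.search` scans for the first position where the pattern succeeds.
The match spans [0:4] → 'iaau'.
Captured: group 1 = 'iaau'.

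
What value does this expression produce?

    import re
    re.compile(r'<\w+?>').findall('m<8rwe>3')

['<8rwe>']

Matches: at [1:7] → '<8rwe>'.
`findall` yields the raw match text (1 of them) because the pattern has no groups.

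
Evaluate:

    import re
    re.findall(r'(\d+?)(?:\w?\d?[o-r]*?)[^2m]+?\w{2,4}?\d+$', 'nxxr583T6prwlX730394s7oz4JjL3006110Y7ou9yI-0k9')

['5']

Pattern: one or more of a digit (lazy) (captured); then optionally a word character, then optionally a digit, then zero or more of a character in [o-r] (lazy) (non-capturing group); then one or more of any character except [2m] (lazy), then 2 to 4 of a word character (lazy), then one or more of a digit; then anchored at the end.
Because there's exactly one group, `findall` drops the full match and keeps group 1 from the one hit.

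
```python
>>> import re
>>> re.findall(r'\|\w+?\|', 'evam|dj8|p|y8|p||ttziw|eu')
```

['|dj8|', '|y8|', '|ttziw|']

Since nothing is captured, `findall` lists the 3 matched substrings directly.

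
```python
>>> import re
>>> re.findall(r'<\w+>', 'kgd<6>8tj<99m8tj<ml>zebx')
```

['<6>', '<ml>']

With no groups in the pattern, `findall` gives back each whole match — 2 here.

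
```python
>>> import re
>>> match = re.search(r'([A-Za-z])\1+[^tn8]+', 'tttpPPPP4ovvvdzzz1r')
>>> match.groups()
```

('t',)

`\1` is not a pattern — it's the concrete string captured by group 1, re-applied verbatim.
`re.search` tries every starting position until one works.
The match spans [0:19] → 'tttpPPPP4ovvvdzzz1r'.
Captured: group 1 = 't'.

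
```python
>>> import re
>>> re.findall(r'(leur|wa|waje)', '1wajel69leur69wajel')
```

['wa', 'leur', 'wa']

Branches in `(...|...)` are attempted left-to-right; the first branch that allows the whole pattern to succeed is taken.
One capturing group, so `findall` returns just the captured substring from each match — 3 in all.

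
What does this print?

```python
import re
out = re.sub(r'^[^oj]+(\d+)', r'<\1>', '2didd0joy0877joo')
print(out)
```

<0>joy0877joo

Pattern: anchored at the start of the string; then one or more of any character except [oj]; then one or more of a digit (captured).
The replacement refers to a captured group, so each match is rewritten using its own captured text.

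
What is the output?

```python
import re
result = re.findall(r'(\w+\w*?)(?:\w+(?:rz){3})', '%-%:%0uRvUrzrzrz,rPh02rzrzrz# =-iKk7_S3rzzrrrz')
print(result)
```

['0uRv', 'rPh0']

The pattern matches one or more of a word character, then zero or more of a word character (lazy) (captured); then one or more of a word character, then the literal 'rz' repeated 3 times (non-capturing group).
Matches: at [5:16] match '0uRvUrzrzrz', group 1 = '0uRv'; at [17:28] match 'rPh02rzrzrz', group 1 = 'rPh0'.
One capturing group, so `findall` returns just the captured substring from each match — 2 in all.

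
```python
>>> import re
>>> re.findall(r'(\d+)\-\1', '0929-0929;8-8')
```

['0929', '8']

A backreference is literal: `\1` must see the identical characters the first group matched.
`findall` collects group 1 from each match (2 total).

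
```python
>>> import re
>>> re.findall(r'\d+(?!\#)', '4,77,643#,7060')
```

['4', '77', '64', '7060']

`(?!…)`/`(?<!…)` only lets a position through if the neighbouring text does NOT match; no characters are consumed.
Scanning left to right: at [0:1] → '4'; at [2:4] → '77'; at [5:7] → '64'; at [10:14] → '7060'.
Since nothing is captured, `findall` lists the 4 matched substrings directly.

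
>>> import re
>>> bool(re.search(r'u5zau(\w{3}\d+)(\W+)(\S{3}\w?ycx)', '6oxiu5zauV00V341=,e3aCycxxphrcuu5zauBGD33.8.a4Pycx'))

Pattern: the literal 'u5', then the literal 'zau'; then exactly 3 of a word character, then one or more of a digit (captured); then one or more of a non-word character (captured); then exactly 3 of a non-whitespace character, then optionally a word character, then the literal 'ycx' (captured).
Unlike `match`, `search` isn't anchored — it looks for the pattern anywhere in the string.
Here no position works, so the call returns None, and `bool(None)` is False.

False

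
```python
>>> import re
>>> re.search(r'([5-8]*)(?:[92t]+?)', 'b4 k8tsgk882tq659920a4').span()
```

The pattern matches zero or more of a character in [5-8] (captured); then one or more of one of [92t] (lazy) (non-capturing group).
`re.search` scans for the first position where the pattern succeeds.
The match spans [4:6] → '8t'.
Captured: group 1 = '8'.

(4, 6)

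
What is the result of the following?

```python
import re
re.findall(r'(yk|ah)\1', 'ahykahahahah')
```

['ah', 'ah']

`\1` has to match the exact text group 1 already captured.
One capturing group, so `findall` returns just the captured substring from each match — 2 in all.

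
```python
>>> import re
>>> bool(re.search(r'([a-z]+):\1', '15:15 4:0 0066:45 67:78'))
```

After group 1 captures some text, `\1` only succeeds where that same text appears again.
Here nothing in the string fits, so the call returns None, and `bool(None)` is False.

False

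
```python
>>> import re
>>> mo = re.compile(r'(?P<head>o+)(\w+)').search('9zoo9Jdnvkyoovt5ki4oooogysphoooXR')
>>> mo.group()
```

The match spans [2:33] → 'oo9Jdnvkyoovt5ki4oooogysphoooXR'.

'oo9Jdnvkyoovt5ki4oooogysphoooXR'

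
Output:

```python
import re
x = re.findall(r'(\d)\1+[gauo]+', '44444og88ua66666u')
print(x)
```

['4', '8', '6']

`\1` has to match the exact text group 1 already captured.
Matches: at [0:7] match '44444og', group 1 = '4'; at [7:11] match '88ua', group 1 = '8'; at [11:17] match '66666u', group 1 = '6'.
With a single group, `findall` returns only what that group captured — 3 items.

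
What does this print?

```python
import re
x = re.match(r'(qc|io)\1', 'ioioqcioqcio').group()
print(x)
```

ioio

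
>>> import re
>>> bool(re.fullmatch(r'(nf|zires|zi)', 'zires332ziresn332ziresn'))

False

`fullmatch` succeeds only if the pattern covers the string from start to end.
Here there's no way to consume every character, so the call returns None, and `bool(None)` is False.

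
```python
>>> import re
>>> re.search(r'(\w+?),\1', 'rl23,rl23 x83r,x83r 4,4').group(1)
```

The match spans [0:9] → 'rl23,rl23'.
Captured: group 1 = 'rl23'.

'rl23'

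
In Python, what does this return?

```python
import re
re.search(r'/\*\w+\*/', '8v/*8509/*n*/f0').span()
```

The match spans [8:13] → '/*n*/'.

(8, 13)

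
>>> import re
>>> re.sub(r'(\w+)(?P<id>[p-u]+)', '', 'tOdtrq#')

`sub` substitutes '' at each match site.

'#'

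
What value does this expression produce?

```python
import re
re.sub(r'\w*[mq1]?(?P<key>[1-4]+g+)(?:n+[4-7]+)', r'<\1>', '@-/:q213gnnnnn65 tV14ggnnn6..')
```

'@-/:<3g> <4gg>..'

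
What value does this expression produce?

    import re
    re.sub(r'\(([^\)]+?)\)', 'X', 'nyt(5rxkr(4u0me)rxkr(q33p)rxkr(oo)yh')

Every occurrence is swapped for 'X'.

'nytXrxkrXrxkrXyh'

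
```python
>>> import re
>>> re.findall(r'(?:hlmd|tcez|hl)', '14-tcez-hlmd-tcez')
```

['tcez', 'hlmd', 'tcez']

Alternation isn't longest-match — the leftmost alternative that fits at this position is chosen.
With no groups in the pattern, `findall` gives back each whole match — 3 here.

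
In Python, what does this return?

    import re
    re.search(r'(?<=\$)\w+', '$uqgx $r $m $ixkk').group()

'uqgx'

The positive lookaround only admits positions where the adjacent text matches; those characters stay outside the span.
The match spans [1:5] → 'uqgx'.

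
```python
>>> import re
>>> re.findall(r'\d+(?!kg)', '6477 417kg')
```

`(?!…)`/`(?<!…)` only lets a position through if the neighbouring text does NOT match; no characters are consumed.
Matches: at [0:4] → '6477'; at [5:7] → '41'.
With no groups in the pattern, `findall` gives back each whole match — 2 here.

['6477', '41']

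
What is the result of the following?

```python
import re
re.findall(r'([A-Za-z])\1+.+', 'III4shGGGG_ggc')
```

['I']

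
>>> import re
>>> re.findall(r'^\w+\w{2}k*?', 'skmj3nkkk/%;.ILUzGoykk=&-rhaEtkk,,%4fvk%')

This matches anchored at the start of the string; then one or more of a word character; then exactly 2 of a word character, then zero or more of the literal 'k' (lazy).
Matches: at [0:9] → 'skmj3nkkk'.
Since nothing is captured, `findall` lists the 1 matched substring directly.

['skmj3nkkk']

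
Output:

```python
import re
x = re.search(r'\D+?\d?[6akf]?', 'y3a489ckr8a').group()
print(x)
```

y3a

Pattern: one or more of a non-digit (lazy); then optionally a digit, then optionally one of [6akf].
Unlike `match`, `search` isn't anchored — it looks for the pattern anywhere in the string.
The match spans [0:3] → 'y3a'.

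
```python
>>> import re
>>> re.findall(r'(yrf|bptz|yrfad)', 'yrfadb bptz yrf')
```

['yrf', 'bptz', 'yrf']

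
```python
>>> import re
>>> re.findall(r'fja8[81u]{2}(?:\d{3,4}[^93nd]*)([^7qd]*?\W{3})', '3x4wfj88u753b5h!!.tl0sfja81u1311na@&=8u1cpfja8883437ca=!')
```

['na@&=']

This matches the literal 'fj', then the literal 'a8', then exactly 2 of one of [81u]; then 3 to 4 of a digit, then zero or more of any character except [93nd] (non-capturing group); then zero or more of any character except [7qd] (lazy), then exactly 3 of a non-word character (captured).
Walking the string: at [22:37] match 'fja81u1311na@&=', group 1 = 'na@&='.
One capturing group, so `findall` returns just the captured substring from the one match — 1 in all.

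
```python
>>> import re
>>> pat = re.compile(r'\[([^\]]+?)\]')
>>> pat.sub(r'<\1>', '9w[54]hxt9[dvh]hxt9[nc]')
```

The replacement refers to a captured group, so each match is rewritten using its own captured text.

'9w<54>hxt9<dvh>hxt9<nc>'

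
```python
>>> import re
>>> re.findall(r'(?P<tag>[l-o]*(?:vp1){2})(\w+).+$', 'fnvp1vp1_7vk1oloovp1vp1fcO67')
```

[('nvp1vp1', '_7vk1oloovp1vp1fcO6')]

Pattern: zero or more of a character in [l-o], then the literal 'vp1' repeated 2 times (captured as 'tag'); then one or more of a word character (captured); then one or more of any character; then anchored at the end.
Scanning left to right: at [1:28] match 'nvp1vp1_7vk1oloovp1vp1fcO67', groups = ('nvp1vp1', '_7vk1oloovp1vp1fcO6').
Multiple groups make `findall` return tuples — one 2-tuple for the one match.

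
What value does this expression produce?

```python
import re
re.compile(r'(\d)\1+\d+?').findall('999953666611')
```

After group 1 captures some text, `\1` only succeeds where that same text appears again.
With a single group, `findall` returns only what that group captured — 2 items.

['9', '6']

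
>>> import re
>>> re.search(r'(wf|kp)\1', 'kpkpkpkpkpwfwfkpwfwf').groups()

('kp',)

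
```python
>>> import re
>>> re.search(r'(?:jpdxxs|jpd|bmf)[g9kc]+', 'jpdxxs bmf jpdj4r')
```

`search` walks the string left to right and returns the first match it finds.
Here nothing in the string fits, so the call returns None.

None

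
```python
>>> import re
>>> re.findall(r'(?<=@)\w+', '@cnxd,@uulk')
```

['cnxd', 'uulk']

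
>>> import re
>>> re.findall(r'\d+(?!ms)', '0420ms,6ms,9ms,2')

The negative lookahead/lookbehind blocks any match where the forbidden context is present.
Walking the string: at [0:3] → '042'; at [15:16] → '2'.
Since nothing is captured, `findall` lists the 2 matched substrings directly.

['042', '2']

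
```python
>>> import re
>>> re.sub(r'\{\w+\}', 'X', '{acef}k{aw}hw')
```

Matches: at [0:6] → '{acef}'; at [7:11] → '{aw}'.
Every occurrence is swapped for 'X'.

'XkXhw'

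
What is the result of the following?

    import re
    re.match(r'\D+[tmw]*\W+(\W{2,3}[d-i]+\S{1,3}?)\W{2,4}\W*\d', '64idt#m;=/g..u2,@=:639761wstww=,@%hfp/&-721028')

None

This matches one or more of a non-digit, then zero or more of one of [tmw]; then one or more of a non-word character; then 2 to 3 of a non-word character, then one or more of a character in [d-i], then 1 to 3 of a non-whitespace character (lazy) (captured); then 2 to 4 of a non-word character, then zero or more of a non-word character, then a digit.
`re.match` only tries the pattern at the start of the string.
Here the string doesn't start with a match, so the call returns None.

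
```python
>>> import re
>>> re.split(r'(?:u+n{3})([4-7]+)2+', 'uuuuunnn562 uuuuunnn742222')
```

Pattern: one or more of the literal 'u', then exactly 3 of the literal 'n' (non-capturing group); then one or more of a character in [4-7] (captured); then one or more of a literal '2'.
Matches to split on: at [0:11] → 'uuuuunnn562'; at [12:26] → 'uuuuunnn742222'.
Because the pattern has a capturing group, `split` also inserts each captured text between the pieces.

['', '56', ' ', '74', '']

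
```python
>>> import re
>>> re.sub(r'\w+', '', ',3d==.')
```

',==.'

This matches one or more of a word character.
Matches: at [1:3] → '3d'.
`sub` substitutes '' at each match site.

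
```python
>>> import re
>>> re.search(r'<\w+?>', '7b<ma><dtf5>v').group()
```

Unlike `match`, `search` isn't anchored — it looks for the pattern anywhere in the string.
The match spans [2:6] → '<ma>'.

'<ma>'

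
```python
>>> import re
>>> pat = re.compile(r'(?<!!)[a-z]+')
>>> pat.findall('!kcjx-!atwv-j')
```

['cjx', 'twv', 'j']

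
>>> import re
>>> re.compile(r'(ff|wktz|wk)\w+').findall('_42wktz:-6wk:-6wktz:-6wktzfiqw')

`|` is ordered: at each position the engine commits to the first alternative that works.
Scanning left to right: at [3:7] match 'wktz', group 1 = 'wk'; at [15:19] match 'wktz', group 1 = 'wk'; at [22:30] match 'wktzfiqw', group 1 = 'wktz'.
With a single group, `findall` returns only what that group captured — 3 items.

['wk', 'wk', 'wktz']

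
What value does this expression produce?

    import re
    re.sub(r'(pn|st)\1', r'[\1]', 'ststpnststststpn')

`\1` has to match the exact text group 1 already captured.
Matches: at [0:4] → 'stst'; at [6:10] → 'stst'; at [10:14] → 'stst'.
`\1` in the replacement pulls in group 1's text for each match.

'[st]pn[st][st]pn'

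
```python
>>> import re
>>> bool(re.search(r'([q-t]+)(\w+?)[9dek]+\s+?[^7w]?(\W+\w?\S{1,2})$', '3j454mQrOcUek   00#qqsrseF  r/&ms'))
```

The pattern matches one or more of a character in [q-t] (captured); then one or more of a word character (lazy) (captured); then one or more of one of [9dek], then one or more of whitespace (lazy), then optionally any character except [7w]; then one or more of a non-word character, then optionally a word character, then 1 to 2 of a non-whitespace character (captured); then anchored at the end.
Here no position works, so the call returns None, and `bool(None)` is False.

False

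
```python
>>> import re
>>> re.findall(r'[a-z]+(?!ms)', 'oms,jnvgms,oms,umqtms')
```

['oms', 'jnvgms', 'oms', 'umqtms']

The negative lookahead/lookbehind blocks any match where the forbidden context is present.
`findall` yields the raw match text (4 of them) because the pattern has no groups.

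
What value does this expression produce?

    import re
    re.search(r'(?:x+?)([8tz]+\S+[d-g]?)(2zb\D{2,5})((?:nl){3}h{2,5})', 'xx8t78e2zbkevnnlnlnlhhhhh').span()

(0, 25)

Pattern: one or more of a literal 'x' (lazy) (non-capturing group); then one or more of one of [8tz], then one or more of a non-whitespace character, then optionally a character in [d-g] (captured); then the literal '2zb', then 2 to 5 of a non-digit (captured); then the literal 'nl' repeated 3 times, then 2 to 5 of a literal 'h' (captured).
The match spans [0:25] → 'xx8t78e2zbkevnnlnlnlhhhhh'.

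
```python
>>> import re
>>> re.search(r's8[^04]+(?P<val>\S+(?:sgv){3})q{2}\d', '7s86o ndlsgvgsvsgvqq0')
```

None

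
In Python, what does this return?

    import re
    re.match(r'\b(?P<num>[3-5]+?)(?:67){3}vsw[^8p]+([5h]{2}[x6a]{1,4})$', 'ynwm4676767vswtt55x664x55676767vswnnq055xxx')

The pattern matches a word boundary (`\b`, zero-width); then one or more of a character in [3-5] (lazy) (captured as 'num'); then the literal '67' repeated 3 times, then the literal 'vsw'; then one or more of any character except [8p]; then exactly 2 of one of [5h], then 1 to 4 of one of [x6a] (captured); then anchored at the end.
With `match`, the pattern is implicitly anchored at the beginning.
Here position 0 doesn't satisfy it, so the call returns None.

None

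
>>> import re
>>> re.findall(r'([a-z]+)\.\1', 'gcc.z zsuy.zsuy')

A backreference is literal: `\1` must see the identical characters the first group matched.
Matches: at [6:15] match 'zsuy.zsuy', group 1 = 'zsuy'.
`findall` collects group 1 from the one match (1 total).

['zsuy']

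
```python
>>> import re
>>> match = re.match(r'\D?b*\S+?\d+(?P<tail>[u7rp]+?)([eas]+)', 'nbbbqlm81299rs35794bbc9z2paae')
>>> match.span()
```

`re.match` won't scan ahead — the pattern has to work from the very first character.
The match spans [0:14] → 'nbbbqlm81299rs'.

(0, 14)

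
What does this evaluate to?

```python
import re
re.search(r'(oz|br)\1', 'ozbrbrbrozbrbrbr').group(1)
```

'br'

`\1` is not a pattern — it's the concrete string captured by group 1, re-applied verbatim.
`re.search` tries every starting position until one works.
The match spans [2:6] → 'brbr'.
Captured: group 1 = 'br'.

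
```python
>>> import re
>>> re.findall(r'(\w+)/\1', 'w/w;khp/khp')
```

['w', 'khp']

`\1` has to match the exact text group 1 already captured.
Walking the string: at [0:3] match 'w/w', group 1 = 'w'; at [4:11] match 'khp/khp', group 1 = 'khp'.
One capturing group, so `findall` returns just the captured substring from each match — 2 in all.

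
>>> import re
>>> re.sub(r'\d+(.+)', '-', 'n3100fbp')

'n-'

The pattern matches one or more of a digit; then one or more of any character (captured).
Matches: at [1:8] → '3100fbp'.
Every occurrence is swapped for '-'.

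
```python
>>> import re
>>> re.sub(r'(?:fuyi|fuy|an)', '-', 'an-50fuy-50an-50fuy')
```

Matches: at [0:2] → 'an'; at [5:8] → 'fuy'; at [11:13] → 'an'; at [16:19] → 'fuy'.
`sub` substitutes '-' at each match site.

'--50--50--50-'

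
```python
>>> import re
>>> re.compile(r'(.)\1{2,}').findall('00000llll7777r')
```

After group 1 captures some text, `\1` only succeeds where that same text appears again.
Walking the string: at [0:5] match '00000', group 1 = '0'; at [5:9] match 'llll', group 1 = 'l'; at [9:13] match '7777', group 1 = '7'.
`findall` collects group 1 from each match (3 total).

['0', 'l', '7']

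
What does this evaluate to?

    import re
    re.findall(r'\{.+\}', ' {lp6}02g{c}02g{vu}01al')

['{lp6}02g{c}02g{vu}']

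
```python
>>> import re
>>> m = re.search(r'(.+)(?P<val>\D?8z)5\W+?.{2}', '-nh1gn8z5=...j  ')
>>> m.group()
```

With the lazy modifier that quantifier settles for the fewest repetitions that let the rest of the pattern succeed (the atoms after it are unaffected and can still be greedy).
The match spans [0:12] → '-nh1gn8z5=..'.

'-nh1gn8z5=..'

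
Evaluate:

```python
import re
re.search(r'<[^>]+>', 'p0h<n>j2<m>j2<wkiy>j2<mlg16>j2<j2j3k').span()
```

The match spans [3:6] → '<n>'.

(3, 6)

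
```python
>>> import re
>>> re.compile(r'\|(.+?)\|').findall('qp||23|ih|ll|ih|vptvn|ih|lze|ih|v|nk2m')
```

The `?` after the quantifier makes it lazy — it takes as little as possible before letting the rest of the pattern try.
`findall` collects group 1 from each match (5 total).

['|23', 'll', 'vptvn', 'lze', 'v']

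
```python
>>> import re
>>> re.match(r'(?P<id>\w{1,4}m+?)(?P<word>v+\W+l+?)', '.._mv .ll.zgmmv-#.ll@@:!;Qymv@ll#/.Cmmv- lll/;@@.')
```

`re.match` only tries the pattern at the start of the string.
Here the pattern fails at index 0, so the call returns None.

None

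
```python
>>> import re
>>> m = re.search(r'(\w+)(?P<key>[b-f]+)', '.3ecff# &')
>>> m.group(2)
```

'f'

The pattern matches one or more of a word character (captured); then one or more of a character in [b-f] (captured as 'key').
`re.search` scans for the first position where the pattern succeeds.
The match spans [1:6] → '3ecff'.
Captured: group 1 = '3ecf', group 2 = 'f'.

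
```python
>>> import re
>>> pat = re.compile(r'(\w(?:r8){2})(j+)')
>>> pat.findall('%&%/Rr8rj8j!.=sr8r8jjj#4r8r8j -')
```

This matches a word character, then the literal 'r8' repeated 2 times (captured); then one or more of a literal 'j' (captured).
Walking the string: at [14:22] match 'sr8r8jjj', groups = ('sr8r8', 'jjj'); at [23:29] match '4r8r8j', groups = ('4r8r8', 'j').
Multiple groups make `findall` return tuples — one 2-tuple for each match.

[('sr8r8', 'jjj'), ('4r8r8', 'j')]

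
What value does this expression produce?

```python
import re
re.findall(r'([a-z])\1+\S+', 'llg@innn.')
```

['l']

After group 1 captures some text, `\1` only succeeds where that same text appears again.
Walking the string: at [0:9] match 'llg@innn.', group 1 = 'l'.
Because there's exactly one group, `findall` drops the full match and keeps group 1 from the one hit.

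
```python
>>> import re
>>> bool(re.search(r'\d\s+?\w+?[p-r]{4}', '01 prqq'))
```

False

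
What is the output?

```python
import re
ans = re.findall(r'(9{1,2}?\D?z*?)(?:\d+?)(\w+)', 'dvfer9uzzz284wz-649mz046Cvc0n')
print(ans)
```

This matches 1 to 2 of a literal '9' (lazy), then optionally a non-digit, then zero or more of a literal 'z' (lazy) (captured); then one or more of a digit (lazy) (non-capturing group); then one or more of a word character (captured).
Lazy quantifiers expand one character at a time until the remainder of the pattern can match.
Walking the string: at [5:15] match '9uzzz284wz', groups = ('9uzzz', '84wz'); at [18:29] match '9mz046Cvc0n', groups = ('9mz', '46Cvc0n').
Multiple groups make `findall` return tuples — one 2-tuple for each match.

[('9uzzz', '84wz'), ('9mz', '46Cvc0n')]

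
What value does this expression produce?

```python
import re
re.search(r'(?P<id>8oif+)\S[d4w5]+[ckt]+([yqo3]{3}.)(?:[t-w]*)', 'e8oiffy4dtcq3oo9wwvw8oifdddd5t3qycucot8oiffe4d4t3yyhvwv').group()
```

'8oiffy4dtcq3oo'

The pattern matches the literal '8oi', then one or more of the literal 'f' (captured as 'id'); then a non-whitespace character, then one or more of one of [d4w5]; then one or more of one of [ckt]; then exactly 3 of one of [yqo3], then any character (captured); then zero or more of a character in [t-w] (non-capturing group).
`search` walks the string left to right and returns the first match it finds.
The match spans [1:15] → '8oiffy4dtcq3oo'.
Captured: group 1 = '8oiff', group 2 = 'q3oo'.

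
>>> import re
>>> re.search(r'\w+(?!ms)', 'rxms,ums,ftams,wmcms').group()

'rxms'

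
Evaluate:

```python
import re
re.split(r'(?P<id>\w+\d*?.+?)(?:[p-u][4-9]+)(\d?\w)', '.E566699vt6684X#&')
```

['.', 'E566699v', 'X', '#&']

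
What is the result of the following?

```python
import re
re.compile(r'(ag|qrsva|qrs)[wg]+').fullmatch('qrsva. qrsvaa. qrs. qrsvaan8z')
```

`fullmatch` succeeds only if the pattern covers the string from start to end.
Here the pattern can't cover the whole string, so the call returns None.

None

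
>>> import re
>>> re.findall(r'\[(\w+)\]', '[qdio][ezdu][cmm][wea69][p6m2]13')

['qdio', 'ezdu', 'cmm', 'wea69', 'p6m2']

Walking the string: at [0:6] match '[qdio]', group 1 = 'qdio'; at [6:12] match '[ezdu]', group 1 = 'ezdu'; at [12:17] match '[cmm]', group 1 = 'cmm'; at [17:24] match '[wea69]', group 1 = 'wea69'; at [24:30] match '[p6m2]', group 1 = 'p6m2'.
One capturing group, so `findall` returns just the captured substring from each match — 5 in all.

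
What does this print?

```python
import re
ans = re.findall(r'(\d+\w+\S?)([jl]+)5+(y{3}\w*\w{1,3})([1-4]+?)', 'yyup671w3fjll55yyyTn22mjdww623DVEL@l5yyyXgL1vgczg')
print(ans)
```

[('671w3fjll55yyyTn22mjdww623DVEL@', 'l', 'yyyXgL', '1')]

`findall` packs the 4 group values into a tuple for every match.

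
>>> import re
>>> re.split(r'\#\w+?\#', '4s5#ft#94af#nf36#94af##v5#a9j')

Matches to split on: at [3:7] → '#ft#'; at [11:17] → '#nf36#'; at [22:26] → '#v5#'.
The string is cut at each match, leaving 4 pieces.

['4s5', '94af', '94af#', 'a9j']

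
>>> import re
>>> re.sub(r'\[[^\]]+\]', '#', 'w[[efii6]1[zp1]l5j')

Matches: at [1:9] → '[[efii6]'; at [10:15] → '[zp1]'.
`sub` substitutes '#' at each match site.

'w#1#l5j'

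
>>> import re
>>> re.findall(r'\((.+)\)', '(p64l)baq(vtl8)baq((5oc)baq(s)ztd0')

['p64l)baq(vtl8)baq((5oc)baq(s']

`findall` collects group 1 from the one match (1 total).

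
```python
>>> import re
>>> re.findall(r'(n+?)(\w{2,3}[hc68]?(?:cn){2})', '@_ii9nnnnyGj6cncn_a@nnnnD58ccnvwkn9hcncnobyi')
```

Pattern: one or more of a literal 'n' (lazy) (captured); then 2 to 3 of a word character, then optionally one of [hc68], then the literal 'cn' repeated 2 times (captured).
Scanning left to right: at [5:17] match 'nnnnyGj6cncn', groups = ('nnnn', 'yGj6cncn'); at [33:40] match 'n9hcncn', groups = ('n', '9hcncn').
`findall` packs the 2 group values into a tuple for every match.

[('nnnn', 'yGj6cncn'), ('n', '9hcncn')]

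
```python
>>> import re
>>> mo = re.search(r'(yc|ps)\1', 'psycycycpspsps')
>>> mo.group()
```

'ycyc'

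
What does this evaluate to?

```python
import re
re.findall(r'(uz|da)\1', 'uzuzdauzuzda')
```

['uz', 'uz']

The backreference `\1` re-matches whatever the first group consumed, character for character.
One capturing group, so `findall` returns just the captured substring from each match — 2 in all.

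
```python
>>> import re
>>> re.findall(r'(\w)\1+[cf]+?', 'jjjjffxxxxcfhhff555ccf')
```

['j', 'x', 'h', '5']

After group 1 captures some text, `\1` only succeeds where that same text appears again.
Walking the string: at [0:5] match 'jjjjf', group 1 = 'j'; at [6:11] match 'xxxxc', group 1 = 'x'; at [12:15] match 'hhf', group 1 = 'h'; at [16:20] match '555c', group 1 = '5'.
`findall` collects group 1 from each match (4 total).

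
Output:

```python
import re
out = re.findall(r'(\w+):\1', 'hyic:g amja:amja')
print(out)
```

['amja']

The backreference `\1` re-matches whatever the first group consumed, character for character.
One capturing group, so `findall` returns just the captured substring from the one match — 1 in all.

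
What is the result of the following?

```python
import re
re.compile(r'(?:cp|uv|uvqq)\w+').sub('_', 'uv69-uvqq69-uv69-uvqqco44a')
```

Matches: at [0:4] → 'uv69'; at [5:11] → 'uvqq69'; at [12:16] → 'uv69'; at [17:26] → 'uvqqco44a'.
`sub` substitutes '_' at each match site.

'_-_-_-_'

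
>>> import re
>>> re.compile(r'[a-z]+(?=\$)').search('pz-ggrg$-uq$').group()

'ggrg'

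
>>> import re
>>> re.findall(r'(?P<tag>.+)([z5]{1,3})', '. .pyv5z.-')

[('. .pyv5', 'z')]

Multiple groups make `findall` return tuples — one 2-tuple for the one match.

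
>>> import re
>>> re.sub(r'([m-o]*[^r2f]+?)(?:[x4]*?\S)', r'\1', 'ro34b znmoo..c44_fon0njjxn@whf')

Lazy quantifiers expand one character at a time until the remainder of the pattern can match.
The replacement refers to a captured group, so each match is rewritten using its own captured text.

'ro3b nmoo.c4fon0jx@h'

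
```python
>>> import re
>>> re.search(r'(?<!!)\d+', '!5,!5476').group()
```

'476'

`(?!…)`/`(?<!…)` only lets a position through if the neighbouring text does NOT match; no characters are consumed.
The match spans [5:8] → '476'.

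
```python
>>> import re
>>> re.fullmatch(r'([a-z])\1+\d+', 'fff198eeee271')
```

`re.fullmatch` is like wrapping the pattern in `^…$` (in single-line mode).
Here there's no way to consume every character, so the call returns None.

None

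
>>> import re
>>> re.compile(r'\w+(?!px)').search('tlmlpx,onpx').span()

`(?!…)`/`(?<!…)` only lets a position through if the neighbouring text does NOT match; no characters are consumed.
`search` walks the string left to right and returns the first match it finds.
The match spans [0:6] → 'tlmlpx'.

(0, 6)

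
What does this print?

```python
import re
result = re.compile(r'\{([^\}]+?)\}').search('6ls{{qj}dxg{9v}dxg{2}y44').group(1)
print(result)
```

{qj

`search` walks the string left to right and returns the first match it finds.
The match spans [3:8] → '{{qj}'.
Captured: group 1 = '{qj'.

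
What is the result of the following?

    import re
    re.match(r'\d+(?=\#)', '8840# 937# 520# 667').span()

The positive lookaround only admits positions where the adjacent text matches; those characters stay outside the span.
`re.match` only tries the pattern at the start of the string.
The match spans [0:4] → '8840'.

(0, 4)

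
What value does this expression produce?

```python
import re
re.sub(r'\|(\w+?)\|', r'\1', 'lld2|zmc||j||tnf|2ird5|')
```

'lld2zmcjtnf2ird5|'

Matches: at [4:9] → '|zmc|'; at [9:12] → '|j|'; at [12:17] → '|tnf|'.
`\1` in the replacement pulls in group 1's text for each match.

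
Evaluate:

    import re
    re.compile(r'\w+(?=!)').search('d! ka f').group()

'd'

Because the assertion is zero-width, the text it checks is not consumed and won't appear in the result.
The match spans [0:1] → 'd'.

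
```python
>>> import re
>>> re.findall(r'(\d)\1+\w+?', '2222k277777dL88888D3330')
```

['2', '7', '8', '3']

The backreference `\1` re-matches whatever the first group consumed, character for character.
One capturing group, so `findall` returns just the captured substring from each match — 4 in all.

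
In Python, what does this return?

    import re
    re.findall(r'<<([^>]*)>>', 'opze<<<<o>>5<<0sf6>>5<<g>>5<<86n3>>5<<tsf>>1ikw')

Walking the string: at [4:11] match '<<<<o>>', group 1 = '<<o'; at [12:20] match '<<0sf6>>', group 1 = '0sf6'; at [21:26] match '<<g>>', group 1 = 'g'; at [27:35] match '<<86n3>>', group 1 = '86n3'; at [36:43] match '<<tsf>>', group 1 = 'tsf'.
Because there's exactly one group, `findall` drops the full match and keeps group 1 from each hit.

['<<o', '0sf6', 'g', '86n3', 'tsf']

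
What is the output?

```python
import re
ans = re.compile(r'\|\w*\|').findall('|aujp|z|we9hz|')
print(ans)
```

Walking the string: at [0:6] → '|aujp|'; at [7:14] → '|we9hz|'.
`findall` yields the raw match text (2 of them) because the pattern has no groups.

['|aujp|', '|we9hz|']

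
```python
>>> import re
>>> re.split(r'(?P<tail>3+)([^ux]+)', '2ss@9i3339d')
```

This matches one or more of a literal '3' (captured as 'tail'); then one or more of any character except [ux] (captured).
Matches to split on: at [6:11] → '3339d'.
With a capturing group present, the delimiter's captured portion is kept in the result list.

['2ss@9i', '333', '9d', '']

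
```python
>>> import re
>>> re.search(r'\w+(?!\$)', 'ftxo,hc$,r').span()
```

(0, 4)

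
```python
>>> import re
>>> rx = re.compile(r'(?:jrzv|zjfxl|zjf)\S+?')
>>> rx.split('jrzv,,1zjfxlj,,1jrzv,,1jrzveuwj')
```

['', ',1', ',,1', ',1', 'uwj']

Branches in `(...|...)` are attempted left-to-right; the first branch that allows the whole pattern to succeed is taken.
Each match becomes a cut point; 5 segments remain.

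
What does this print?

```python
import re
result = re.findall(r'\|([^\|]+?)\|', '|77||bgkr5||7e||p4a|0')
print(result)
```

['77', 'bgkr5', '7e', 'p4a']

`findall` collects group 1 from each match (4 total).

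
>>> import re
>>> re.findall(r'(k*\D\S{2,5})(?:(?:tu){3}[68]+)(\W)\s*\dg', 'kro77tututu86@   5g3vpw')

Pattern: zero or more of the literal 'k', then a non-digit, then 2 to 5 of a non-whitespace character (captured); then the literal 'tu' repeated 3 times, then one or more of one of [68] (non-capturing group); then a non-word character (captured); then zero or more of whitespace, then a digit, then the literal 'g'.
Walking the string: at [0:19] match 'kro77tututu86@   5g', groups = ('kro77', '@').
With 2 capturing groups, `findall` returns a 2-tuple per match.

[('kro77', '@')]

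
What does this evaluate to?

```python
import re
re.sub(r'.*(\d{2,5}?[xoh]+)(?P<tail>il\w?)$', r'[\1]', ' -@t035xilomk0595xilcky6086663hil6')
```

'[63h]'

The pattern matches zero or more of any character; then 2 to 5 of a digit (lazy), then one or more of one of [xoh] (captured); then the literal 'il', then optionally a word character (captured as 'tail'); then anchored at the end.
Matches: at [0:34] → ' -@t035xilomk0595xilcky6086663hil6'.
The replacement refers to a captured group, so each match is rewritten using its own captured text.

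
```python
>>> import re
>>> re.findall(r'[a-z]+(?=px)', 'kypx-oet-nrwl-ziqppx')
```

The `(?=…)`/`(?<=…)` assertion just peeks at neighbouring text; it doesn't advance the match position.
Matches: at [0:2] → 'ky'; at [14:18] → 'ziqp'.
Since nothing is captured, `findall` lists the 2 matched substrings directly.

['ky', 'ziqp']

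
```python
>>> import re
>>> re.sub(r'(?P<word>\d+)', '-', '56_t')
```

Pattern: one or more of a digit (captured as 'word').
Matches: at [0:2] → '56'.
Each match is replaced by '-'.

'-_t'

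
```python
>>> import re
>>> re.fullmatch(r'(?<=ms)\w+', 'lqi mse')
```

The positive lookaround only admits positions where the adjacent text matches; those characters stay outside the span.
For `fullmatch`, every character of the input must be accounted for by the pattern.
Here the pattern can't cover the whole string, so the call returns None.

None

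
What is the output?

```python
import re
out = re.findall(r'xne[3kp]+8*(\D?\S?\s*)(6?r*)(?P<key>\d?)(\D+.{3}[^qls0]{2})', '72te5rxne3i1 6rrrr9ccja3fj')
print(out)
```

With 4 capturing groups, `findall` returns a 4-tuple per match.

[('i1 ', '6rrrr', '9', 'ccja3fj')]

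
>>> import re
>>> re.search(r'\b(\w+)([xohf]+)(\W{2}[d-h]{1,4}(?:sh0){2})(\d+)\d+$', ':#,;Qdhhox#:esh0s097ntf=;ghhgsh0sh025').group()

The match spans [12:37] → 'esh0s097ntf=;ghhgsh0sh025'.

'esh0s097ntf=;ghhgsh0sh025'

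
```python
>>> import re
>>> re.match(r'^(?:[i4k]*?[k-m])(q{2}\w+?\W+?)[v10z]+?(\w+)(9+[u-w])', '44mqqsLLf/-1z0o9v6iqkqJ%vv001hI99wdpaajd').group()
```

'44mqqsLLf/-1z0o9v'

`re.match` only tries the pattern at the start of the string.
The match spans [0:17] → '44mqqsLLf/-1z0o9v'.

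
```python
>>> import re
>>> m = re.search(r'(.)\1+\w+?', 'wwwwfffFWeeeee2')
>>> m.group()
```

'wwwwf'

After group 1 captures some text, `\1` only succeeds where that same text appears again.
The match spans [0:5] → 'wwwwf'.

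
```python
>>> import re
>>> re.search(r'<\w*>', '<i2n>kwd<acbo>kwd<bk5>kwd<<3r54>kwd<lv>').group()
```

'<i2n>'

The match spans [0:5] → '<i2n>'.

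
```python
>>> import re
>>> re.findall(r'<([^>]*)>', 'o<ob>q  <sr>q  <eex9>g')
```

['ob', 'sr', 'eex9']

One capturing group, so `findall` returns just the captured substring from each match — 3 in all.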